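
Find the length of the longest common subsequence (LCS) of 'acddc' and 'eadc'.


DP table for LCS of 'acddc' and 'eadc':
       e  a  d  c
    0  0  0  0  0
  a 0  0  1  1  1
  c 0  0  1  1  2
  d 0  0  1  2  2
  d 0  0  1  2  2
  c 0  0  1  2  3
LCS: 'adc'
LCS length = 3

3


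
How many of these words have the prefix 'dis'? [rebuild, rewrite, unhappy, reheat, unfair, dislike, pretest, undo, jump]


Checking each word for prefix 'dis':
  'rebuild' -> no (count: 0)
  'rewrite' -> no (count: 0)
  'unhappy' -> no (count: 0)
  'reheat' -> no (count: 0)
  'unfair' -> no (count: 0)
  'dislike' -> YES, starts with 'dis' (count: 1)
  'pretest' -> no (count: 1)
  'undo' -> no (count: 1)
  'jump' -> no (count: 1)
Total with prefix 'dis': 1

1


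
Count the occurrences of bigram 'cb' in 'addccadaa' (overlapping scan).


Scanning 'addccadaa' for bigram 'cb':
  Position 0: 'ad' -> no
  Position 1: 'dd' -> no
  Position 2: 'dc' -> no
  Position 3: 'cc' -> no
  Position 4: 'ca' -> no
  Position 5: 'ad' -> no
  Position 6: 'da' -> no
  Position 7: 'aa' -> no
Total matches: 0

0


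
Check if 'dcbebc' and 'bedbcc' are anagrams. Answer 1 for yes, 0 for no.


Sort characters of 'dcbebc': 'bbccde'
Sort characters of 'bedbcc': 'bbccde'
Sorted forms match -> they ARE anagrams
Result: 1

1


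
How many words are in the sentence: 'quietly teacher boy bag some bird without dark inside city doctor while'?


Counting words by splitting on spaces:
  Word 1: 'quietly'
  Word 2: 'teacher'
  Word 3: 'boy'
  Word 4: 'bag'
  Word 5: 'some'
  Word 6: 'bird'
  Word 7: 'without'
  Word 8: 'dark'
  Word 9: 'inside'
  Word 10: 'city'
  Word 11: 'doctor'
  Word 12: 'while'
Total words: 12

12


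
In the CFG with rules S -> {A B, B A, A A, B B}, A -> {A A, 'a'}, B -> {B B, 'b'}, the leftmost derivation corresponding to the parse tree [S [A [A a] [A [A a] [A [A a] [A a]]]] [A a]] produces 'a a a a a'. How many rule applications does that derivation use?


Every bracketed nonterminal node [X ...] in the tree is produced by exactly one rule application.
Reading the tree off as a leftmost derivation:
  Step 1: S  =>  A A   (applied S -> A A)
  Step 2: A A  =>  A A A   (applied A -> A A)
  Step 3: A A A  =>  a A A   (applied A -> a)
  Step 4: a A A  =>  a A A A   (applied A -> A A)
  Step 5: a A A A  =>  a a A A   (applied A -> a)
  Step 6: a a A A  =>  a a A A A   (applied A -> A A)
  Step 7: a a A A A  =>  a a a A A   (applied A -> a)
  Step 8: a a a A A  =>  a a a a A   (applied A -> a)
  Step 9: a a a a A  =>  a a a a a   (applied A -> a)
Final yield: a a a a a
Total rewrite steps: 9

9


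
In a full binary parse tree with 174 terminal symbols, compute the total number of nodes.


Leaf nodes (terminals): 174
Internal nodes = n - 1 = 174 - 1 = 173
Total = leaves + internal = 174 + 173 = 347

347


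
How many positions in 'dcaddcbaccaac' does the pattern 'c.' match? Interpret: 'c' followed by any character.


Pattern: c. means 'c' followed by any character.
Scanning 'dcaddcbaccaac' position-by-position:
  Pos 0: window 'dc' -> no
  Pos 1: window 'ca' -> MATCH
  Pos 2: window 'ad' -> no
  Pos 3: window 'dd' -> no
  Pos 4: window 'dc' -> no
  Pos 5: window 'cb' -> MATCH
  Pos 6: window 'ba' -> no
  Pos 7: window 'ac' -> no
  Pos 8: window 'cc' -> MATCH
  Pos 9: window 'ca' -> MATCH
  Pos 10: window 'aa' -> no
  Pos 11: window 'ac' -> no
  Pos 12: window 'c' -> no
Total matches: 4

4


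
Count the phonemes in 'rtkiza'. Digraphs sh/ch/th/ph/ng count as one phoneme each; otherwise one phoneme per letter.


Parsing 'rtkiza' greedily, digraphs first:
  'r' -> consonant phoneme (phonemes so far: 1)
  't' -> consonant phoneme (phonemes so far: 2)
  'k' -> consonant phoneme (phonemes so far: 3)
  'i' -> vowel phoneme (phonemes so far: 4)
  'z' -> consonant phoneme (phonemes so far: 5)
  'a' -> vowel phoneme (phonemes so far: 6)
Total phonemes: 6

6


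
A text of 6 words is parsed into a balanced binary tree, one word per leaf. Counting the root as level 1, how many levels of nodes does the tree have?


In a balanced binary tree with n leaves the deepest leaf is ceil(log2(n)) edges below the root,
so counting node levels inclusive of root and leaves gives ceil(log2(n)) + 1 levels.
log2(6) = 2.5850
ceil(2.5850) = 3
levels = 3 + 1 = 4

4


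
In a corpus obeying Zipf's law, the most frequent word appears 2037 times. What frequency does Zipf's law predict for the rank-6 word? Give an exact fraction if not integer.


Zipf's law: freq(rank) = f1 / rank
f1 = 2037, rank = 6
freq = 2037 / 6
GCD(2037, 6) = 3
Simplified: 679/2

679/2


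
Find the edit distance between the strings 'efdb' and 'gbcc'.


Building DP table for s1='efdb' (len 4) and s2='gbcc' (len 4):
       g  b  c  c
    0  1  2  3  4
  e 1  1  2  3  4
  f 2  2  2  3  4
  d 3  3  3  3  4
  b 4  4  3  4  4
Edit distance = dp[4][4] = 4

4


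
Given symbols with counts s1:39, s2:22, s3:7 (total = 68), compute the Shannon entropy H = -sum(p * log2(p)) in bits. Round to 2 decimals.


Computing entropy H = -sum(p_i * log2(p_i)):
  s1: p = 39/68 = 0.5735, -p*log2(p) = 0.4600
  s2: p = 22/68 = 0.3235, -p*log2(p) = 0.5267
  s3: p = 7/68 = 0.1029, -p*log2(p) = 0.3377
H = sum of terms = 1.3244
Rounded to 2 decimals: 1.32

1.32


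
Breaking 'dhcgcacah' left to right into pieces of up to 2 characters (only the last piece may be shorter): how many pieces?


'dhcgcacah' has 9 characters.
Chunking with max size 2:
  Chunk 1: 'dh' (positions 0-1)
  Chunk 2: 'cg' (positions 2-3)
  Chunk 3: 'ca' (positions 4-5)
  Chunk 4: 'ca' (positions 6-7)
  Chunk 5: 'h' (positions 8-8)
Total chunks: ceil(9 / 2) = 5

5


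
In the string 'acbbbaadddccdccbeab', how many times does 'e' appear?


Scanning 'acbbbaadddccdccbeab' for 'e':
  Position 16: 'e' -> MATCH (count: 1)
Total occurrences of 'e': 1

1


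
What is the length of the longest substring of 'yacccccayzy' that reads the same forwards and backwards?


Scanning 'yacccccayzy' for palindromic substrings.
Substring at positions 0-8: 'yacccccay'.
Check: reverse('yacccccay') = 'yacccccay' -> palindrome confirmed.
Neighbouring characters ('-' / 'z') break symmetry, so it cannot extend further.
No longer palindromic substring exists; longest length = 9

9


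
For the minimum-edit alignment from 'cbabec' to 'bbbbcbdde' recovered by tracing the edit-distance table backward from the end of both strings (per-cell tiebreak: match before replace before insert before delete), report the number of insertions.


Edit distance = 7. Backtracking from cell (6, 9) with preference match > replace > insert > delete,
then listing the resulting alignment 'cbabec' -> 'bbbbcbdde' left to right:
  Step 1: insert 'b' [insertion #1]
  Step 2: insert 'b' [insertion #2]
  Step 3: replace c->b
  Step 4: keep 'b'
  Step 5: replace a->c
  Step 6: keep 'b'
  Step 7: insert 'd' [insertion #3]
  Step 8: replace e->d
  Step 9: replace c->e
Total insertions: 3

3


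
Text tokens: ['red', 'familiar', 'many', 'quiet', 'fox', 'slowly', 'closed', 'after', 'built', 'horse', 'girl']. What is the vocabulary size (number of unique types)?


Listing all tokens and tracking unique types:
  Token 1: 'red' -> NEW (unique so far: 1)
  Token 2: 'familiar' -> NEW (unique so far: 2)
  Token 3: 'many' -> NEW (unique so far: 3)
  Token 4: 'quiet' -> NEW (unique so far: 4)
  Token 5: 'fox' -> NEW (unique so far: 5)
  Token 6: 'slowly' -> NEW (unique so far: 6)
  Token 7: 'closed' -> NEW (unique so far: 7)
  Token 8: 'after' -> NEW (unique so far: 8)
  Token 9: 'built' -> NEW (unique so far: 9)
  Token 10: 'horse' -> NEW (unique so far: 10)
  Token 11: 'girl' -> NEW (unique so far: 11)
Unique types: ('after', 'built', 'closed', 'familiar', 'fox', 'girl', 'horse', 'many', 'quiet', 'red', 'slowly')
Vocabulary size: 11

11


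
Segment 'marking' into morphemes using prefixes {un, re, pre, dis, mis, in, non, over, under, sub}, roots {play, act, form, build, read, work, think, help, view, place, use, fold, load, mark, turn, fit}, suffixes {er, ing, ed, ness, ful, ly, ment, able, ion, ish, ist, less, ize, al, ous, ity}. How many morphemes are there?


Segmenting 'marking' against the inventory:
  'mark' -> root (morpheme 1)
  'ing' -> suffix (morpheme 2)
Total morphemes: 2

2


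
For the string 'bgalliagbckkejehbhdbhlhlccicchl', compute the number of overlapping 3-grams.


String 'bgalliagbckkejehbhdbhlhlccicchl' has length L = 31.
Number of overlapping n-grams = L - n + 1
Substituting: 31 - 3 + 1 = 29

29


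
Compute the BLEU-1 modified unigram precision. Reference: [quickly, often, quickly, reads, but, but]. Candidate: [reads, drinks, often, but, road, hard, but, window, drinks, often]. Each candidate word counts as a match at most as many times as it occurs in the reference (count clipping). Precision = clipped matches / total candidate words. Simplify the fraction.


Reference word counts: {'but': 2, 'often': 1, 'quickly': 2, 'reads': 1}
Checking each candidate word (with clipping):
  'reads' -> in reference (ref count 1, used 1/1) -> match (matches: 1)
  'drinks' -> not in reference -> no match (matches: 1)
  'often' -> in reference (ref count 1, used 1/1) -> match (matches: 2)
  'but' -> in reference (ref count 2, used 1/2) -> match (matches: 3)
  'road' -> not in reference -> no match (matches: 3)
  'hard' -> not in reference -> no match (matches: 3)
  'but' -> in reference (ref count 2, used 2/2) -> match (matches: 4)
  'window' -> not in reference -> no match (matches: 4)
  'drinks' -> not in reference -> no match (matches: 4)
  'often' -> ref count 1 already used up (1/1) -> clipped, no match (matches: 4)
Clipped matches: 4, Candidate length: 10
Precision = 4/10 = 2/5

2/5


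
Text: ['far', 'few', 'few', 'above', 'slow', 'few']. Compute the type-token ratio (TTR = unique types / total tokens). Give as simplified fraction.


Tokens: 6
Unique types: ('above', 'far', 'few', 'slow') = 4
TTR = 4/6
Simplify: divide both by 2 -> 2/3
TTR = 2/3

2/3


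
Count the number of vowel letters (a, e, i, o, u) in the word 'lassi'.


Scanning each character of 'lassi':
  Position 1: 'l' -> consonant (running count: 0)
  Position 2: 'a' -> vowel (running count: 1)
  Position 3: 's' -> consonant (running count: 1)
  Position 4: 's' -> consonant (running count: 1)
  Position 5: 'i' -> vowel (running count: 2)
Total vowels: 2

2


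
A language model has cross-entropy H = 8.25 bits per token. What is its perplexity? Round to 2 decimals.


Perplexity formula: PP = 2^H
H = 8.25
PP = 2^8.25
Decompose: 2^8.25 = 2^8 * 2^0.25
2^8 = 256, 2^0.25 ~ 1.1892071
PP ~ 256 * 1.1892071 = 304.4370176
Rounded to 2 decimals: 304.44

304.44


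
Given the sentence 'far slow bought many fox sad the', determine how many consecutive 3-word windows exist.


Word trigrams from [7] words:
  Trigram 1: (far slow bought)
  Trigram 2: (slow bought many)
  Trigram 3: (bought many fox)
  Trigram 4: (many fox sad)
  Trigram 5: (fox sad the)
Total word trigrams: 7 - 2 = 5

5


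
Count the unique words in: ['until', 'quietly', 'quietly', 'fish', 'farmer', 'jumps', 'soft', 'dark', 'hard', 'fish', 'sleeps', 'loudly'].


Listing all tokens and tracking unique types:
  Token 1: 'until' -> NEW (unique so far: 1)
  Token 2: 'quietly' -> NEW (unique so far: 2)
  Token 3: 'quietly' -> duplicate (unique so far: 2)
  Token 4: 'fish' -> NEW (unique so far: 3)
  Token 5: 'farmer' -> NEW (unique so far: 4)
  Token 6: 'jumps' -> NEW (unique so far: 5)
  Token 7: 'soft' -> NEW (unique so far: 6)
  Token 8: 'dark' -> NEW (unique so far: 7)
  Token 9: 'hard' -> NEW (unique so far: 8)
  Token 10: 'fish' -> duplicate (unique so far: 8)
  Token 11: 'sleeps' -> NEW (unique so far: 9)
  Token 12: 'loudly' -> NEW (unique so far: 10)
Unique types: ('dark', 'farmer', 'fish', 'hard', 'jumps', 'loudly', 'quietly', 'sleeps', 'soft', 'until')
Vocabulary size: 10

10


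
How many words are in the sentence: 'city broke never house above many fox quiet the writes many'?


Counting words by splitting on spaces:
  Word 1: 'city'
  Word 2: 'broke'
  Word 3: 'never'
  Word 4: 'house'
  Word 5: 'above'
  Word 6: 'many'
  Word 7: 'fox'
  Word 8: 'quiet'
  Word 9: 'the'
  Word 10: 'writes'
  Word 11: 'many'
Total words: 11

11


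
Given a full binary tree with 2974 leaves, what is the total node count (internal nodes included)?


Leaf nodes (terminals): 2974
Internal nodes = n - 1 = 2974 - 1 = 2973
Total = leaves + internal = 2974 + 2973 = 5947

5947


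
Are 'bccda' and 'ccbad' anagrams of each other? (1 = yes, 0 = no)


Sort characters of 'bccda': 'abccd'
Sort characters of 'ccbad': 'abccd'
Sorted forms match -> they ARE anagrams
Result: 1

1


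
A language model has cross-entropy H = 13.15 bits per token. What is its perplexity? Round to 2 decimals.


Perplexity formula: PP = 2^H
H = 13.15
PP = 2^13.15
Decompose: 2^13.15 = 2^13 * 2^0.15
2^13 = 8192, 2^0.15 ~ 1.1095695
PP ~ 8192 * 1.1095695 = 9089.5933440
Rounded to 2 decimals: 9089.59

9089.59


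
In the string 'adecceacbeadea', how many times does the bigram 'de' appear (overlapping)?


Scanning 'adecceacbeadea' for bigram 'de':
  Position 0: 'ad' -> no
  Position 1: 'de' -> MATCH
  Position 2: 'ec' -> no
  Position 3: 'cc' -> no
  Position 4: 'ce' -> no
  Position 5: 'ea' -> no
  Position 6: 'ac' -> no
  Position 7: 'cb' -> no
  Position 8: 'be' -> no
  Position 9: 'ea' -> no
  Position 10: 'ad' -> no
  Position 11: 'de' -> MATCH
  Position 12: 'ea' -> no
Total matches: 2

2


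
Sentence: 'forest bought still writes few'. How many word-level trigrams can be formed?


Word trigrams from [5] words:
  Trigram 1: (forest bought still)
  Trigram 2: (bought still writes)
  Trigram 3: (still writes few)
Total word trigrams: 5 - 2 = 3

3


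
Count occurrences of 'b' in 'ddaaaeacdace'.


Scanning 'ddaaaeacdace' for 'b':
  No matches found.
Total occurrences of 'b': 0

0


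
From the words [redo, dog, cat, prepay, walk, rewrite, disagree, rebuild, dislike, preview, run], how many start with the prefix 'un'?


Checking each word for prefix 'un':
  'redo' -> no (count: 0)
  'dog' -> no (count: 0)
  'cat' -> no (count: 0)
  'prepay' -> no (count: 0)
  'walk' -> no (count: 0)
  'rewrite' -> no (count: 0)
  'disagree' -> no (count: 0)
  'rebuild' -> no (count: 0)
  'dislike' -> no (count: 0)
  'preview' -> no (count: 0)
  'run' -> no (count: 0)
Total with prefix 'un': 0

0


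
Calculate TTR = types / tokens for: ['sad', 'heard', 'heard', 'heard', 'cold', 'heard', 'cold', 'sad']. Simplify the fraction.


Tokens: 8
Unique types: ('cold', 'heard', 'sad') = 3
TTR = 3/8
Already in lowest terms.

3/8


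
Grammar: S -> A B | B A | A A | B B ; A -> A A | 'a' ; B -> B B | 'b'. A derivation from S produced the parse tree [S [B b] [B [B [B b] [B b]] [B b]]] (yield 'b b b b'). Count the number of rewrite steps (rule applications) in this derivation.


Every bracketed nonterminal node [X ...] in the tree is produced by exactly one rule application.
Reading the tree off as a leftmost derivation:
  Step 1: S  =>  B B   (applied S -> B B)
  Step 2: B B  =>  b B   (applied B -> b)
  Step 3: b B  =>  b B B   (applied B -> B B)
  Step 4: b B B  =>  b B B B   (applied B -> B B)
  Step 5: b B B B  =>  b b B B   (applied B -> b)
  Step 6: b b B B  =>  b b b B   (applied B -> b)
  Step 7: b b b B  =>  b b b b   (applied B -> b)
Final yield: b b b b
Total rewrite steps: 7

7


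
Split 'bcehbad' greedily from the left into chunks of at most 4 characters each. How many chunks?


'bcehbad' has 7 characters.
Chunking with max size 4:
  Chunk 1: 'bceh' (positions 0-3)
  Chunk 2: 'bad' (positions 4-6)
Total chunks: ceil(7 / 4) = 2

2


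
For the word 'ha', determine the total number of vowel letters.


Scanning each character of 'ha':
  Position 1: 'h' -> consonant (running count: 0)
  Position 2: 'a' -> vowel (running count: 1)
Total vowels: 1

1


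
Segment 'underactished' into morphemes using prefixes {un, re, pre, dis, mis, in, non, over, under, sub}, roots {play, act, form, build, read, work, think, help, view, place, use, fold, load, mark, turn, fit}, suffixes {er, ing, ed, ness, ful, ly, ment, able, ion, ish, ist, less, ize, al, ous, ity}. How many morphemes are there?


Segmenting 'underactished' against the inventory:
  'under' -> prefix (morpheme 1)
  'act' -> root (morpheme 2)
  'ish' -> suffix (morpheme 3)
  'ed' -> suffix (morpheme 4)
Total morphemes: 4

4


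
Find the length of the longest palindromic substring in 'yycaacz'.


Scanning 'yycaacz' for palindromic substrings.
Substring at positions 2-5: 'caac'.
Check: reverse('caac') = 'caac' -> palindrome confirmed.
Neighbouring characters ('y' / 'z') break symmetry, so it cannot extend further.
No longer palindromic substring exists; longest length = 4

4


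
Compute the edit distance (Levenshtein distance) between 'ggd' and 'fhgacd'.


Building DP table for s1='ggd' (len 3) and s2='fhgacd' (len 6):
       f  h  g  a  c  d
    0  1  2  3  4  5  6
  g 1  1  2  2  3  4  5
  g 2  2  2  2  3  4  5
  d 3  3  3  3  3  4  4
Edit distance = dp[3][6] = 4

4


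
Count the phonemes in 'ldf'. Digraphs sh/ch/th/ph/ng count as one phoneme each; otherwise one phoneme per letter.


Parsing 'ldf' greedily, digraphs first:
  'l' -> consonant phoneme (phonemes so far: 1)
  'd' -> consonant phoneme (phonemes so far: 2)
  'f' -> consonant phoneme (phonemes so far: 3)
Total phonemes: 3

3


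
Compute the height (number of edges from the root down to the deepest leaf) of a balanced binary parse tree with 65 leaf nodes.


In a balanced binary tree with n leaves the deepest leaf is ceil(log2(n)) edges below the root.
log2(65) = 6.0224
ceil(6.0224) = 7
height (edges) = 7

7


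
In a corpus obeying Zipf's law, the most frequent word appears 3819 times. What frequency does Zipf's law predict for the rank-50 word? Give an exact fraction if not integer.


Zipf's law: freq(rank) = f1 / rank
f1 = 3819, rank = 50
freq = 3819 / 50
GCD(3819, 50) = 1
Simplified: 3819/50

3819/50


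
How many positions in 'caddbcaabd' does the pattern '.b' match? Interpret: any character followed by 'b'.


Pattern: .b means any character followed by 'b'.
Scanning 'caddbcaabd' position-by-position:
  Pos 0: window 'ca' -> no
  Pos 1: window 'ad' -> no
  Pos 2: window 'dd' -> no
  Pos 3: window 'db' -> MATCH
  Pos 4: window 'bc' -> no
  Pos 5: window 'ca' -> no
  Pos 6: window 'aa' -> no
  Pos 7: window 'ab' -> MATCH
  Pos 8: window 'bd' -> no
  Pos 9: window 'd' -> no
Total matches: 2

2


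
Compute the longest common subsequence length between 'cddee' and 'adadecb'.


DP table for LCS of 'cddee' and 'adadecb':
       a  d  a  d  e  c  b
    0  0  0  0  0  0  0  0
  c 0  0  0  0  0  0  1  1
  d 0  0  1  1  1  1  1  1
  d 0  0  1  1  2  2  2  2
  e 0  0  1  1  2  3  3  3
  e 0  0  1  1  2  3  3  3
LCS: 'dde'
LCS length = 3

3


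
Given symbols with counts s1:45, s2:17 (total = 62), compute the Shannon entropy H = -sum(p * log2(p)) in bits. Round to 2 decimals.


Computing entropy H = -sum(p_i * log2(p_i)):
  s1: p = 45/62 = 0.7258, -p*log2(p) = 0.3356
  s2: p = 17/62 = 0.2742, -p*log2(p) = 0.5118
H = sum of terms = 0.8474
Rounded to 2 decimals: 0.85

0.85


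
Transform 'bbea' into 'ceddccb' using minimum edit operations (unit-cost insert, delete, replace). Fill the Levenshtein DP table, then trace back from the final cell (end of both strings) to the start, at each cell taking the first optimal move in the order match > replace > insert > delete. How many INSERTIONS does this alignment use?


Edit distance = 7. Backtracking from cell (4, 7) with preference match > replace > insert > delete,
then listing the resulting alignment 'bbea' -> 'ceddccb' left to right:
  Step 1: insert 'c' [insertion #1]
  Step 2: insert 'e' [insertion #2]
  Step 3: insert 'd' [insertion #3]
  Step 4: replace b->d
  Step 5: replace b->c
  Step 6: replace e->c
  Step 7: replace a->b
Total insertions: 3

3


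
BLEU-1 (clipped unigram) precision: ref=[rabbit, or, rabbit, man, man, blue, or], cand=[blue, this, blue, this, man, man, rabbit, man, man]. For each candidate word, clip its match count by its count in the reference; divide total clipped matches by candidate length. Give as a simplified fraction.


Reference word counts: {'blue': 1, 'man': 2, 'or': 2, 'rabbit': 2}
Checking each candidate word (with clipping):
  'blue' -> in reference (ref count 1, used 1/1) -> match (matches: 1)
  'this' -> not in reference -> no match (matches: 1)
  'blue' -> ref count 1 already used up (1/1) -> clipped, no match (matches: 1)
  'this' -> not in reference -> no match (matches: 1)
  'man' -> in reference (ref count 2, used 1/2) -> match (matches: 2)
  'man' -> in reference (ref count 2, used 2/2) -> match (matches: 3)
  'rabbit' -> in reference (ref count 2, used 1/2) -> match (matches: 4)
  'man' -> ref count 2 already used up (2/2) -> clipped, no match (matches: 4)
  'man' -> ref count 2 already used up (2/2) -> clipped, no match (matches: 4)
Clipped matches: 4, Candidate length: 9
Precision = 4/9

4/9


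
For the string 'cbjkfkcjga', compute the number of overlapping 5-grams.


String 'cbjkfkcjga' has length L = 10.
Number of overlapping n-grams = L - n + 1
Substituting: 10 - 5 + 1 = 6

6


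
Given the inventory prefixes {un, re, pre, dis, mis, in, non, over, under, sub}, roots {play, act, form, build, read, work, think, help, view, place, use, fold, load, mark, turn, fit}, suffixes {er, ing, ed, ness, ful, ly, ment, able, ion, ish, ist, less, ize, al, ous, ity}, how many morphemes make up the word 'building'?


Segmenting 'building' against the inventory:
  'build' -> root (morpheme 1)
  'ing' -> suffix (morpheme 2)
Total morphemes: 2

2


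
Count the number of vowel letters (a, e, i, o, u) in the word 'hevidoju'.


Scanning each character of 'hevidoju':
  Position 1: 'h' -> consonant (running count: 0)
  Position 2: 'e' -> vowel (running count: 1)
  Position 3: 'v' -> consonant (running count: 1)
  Position 4: 'i' -> vowel (running count: 2)
  Position 5: 'd' -> consonant (running count: 2)
  Position 6: 'o' -> vowel (running count: 3)
  Position 7: 'j' -> consonant (running count: 3)
  Position 8: 'u' -> vowel (running count: 4)
Total vowels: 4

4


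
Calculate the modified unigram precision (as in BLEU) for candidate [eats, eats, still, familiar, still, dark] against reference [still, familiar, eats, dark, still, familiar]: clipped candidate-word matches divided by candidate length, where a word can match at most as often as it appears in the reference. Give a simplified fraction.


Reference word counts: {'dark': 1, 'eats': 1, 'familiar': 2, 'still': 2}
Checking each candidate word (with clipping):
  'eats' -> in reference (ref count 1, used 1/1) -> match (matches: 1)
  'eats' -> ref count 1 already used up (1/1) -> clipped, no match (matches: 1)
  'still' -> in reference (ref count 2, used 1/2) -> match (matches: 2)
  'familiar' -> in reference (ref count 2, used 1/2) -> match (matches: 3)
  'still' -> in reference (ref count 2, used 2/2) -> match (matches: 4)
  'dark' -> in reference (ref count 1, used 1/1) -> match (matches: 5)
Clipped matches: 5, Candidate length: 6
Precision = 5/6

5/6


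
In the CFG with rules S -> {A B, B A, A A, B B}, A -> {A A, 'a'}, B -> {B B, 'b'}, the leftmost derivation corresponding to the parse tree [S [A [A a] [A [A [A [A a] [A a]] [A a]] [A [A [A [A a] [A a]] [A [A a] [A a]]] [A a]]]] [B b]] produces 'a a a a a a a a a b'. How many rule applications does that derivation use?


Every bracketed nonterminal node [X ...] in the tree is produced by exactly one rule application.
Reading the tree off as a leftmost derivation:
  Step 1: S  =>  A B   (applied S -> A B)
  Step 2: A B  =>  A A B   (applied A -> A A)
  Step 3: A A B  =>  a A B   (applied A -> a)
  Step 4: a A B  =>  a A A B   (applied A -> A A)
  Step 5: a A A B  =>  a A A A B   (applied A -> A A)
  Step 6: a A A A B  =>  a A A A A B   (applied A -> A A)
  Step 7: a A A A A B  =>  a a A A A B   (applied A -> a)
  Step 8: a a A A A B  =>  a a a A A B   (applied A -> a)
  Step 9: a a a A A B  =>  a a a a A B   (applied A -> a)
  Step 10: a a a a A B  =>  a a a a A A B   (applied A -> A A)
  Step 11: a a a a A A B  =>  a a a a A A A B   (applied A -> A A)
  Step 12: a a a a A A A B  =>  a a a a A A A A B   (applied A -> A A)
  Step 13: a a a a A A A A B  =>  a a a a a A A A B   (applied A -> a)
  Step 14: a a a a a A A A B  =>  a a a a a a A A B   (applied A -> a)
  Step 15: a a a a a a A A B  =>  a a a a a a A A A B   (applied A -> A A)
  Step 16: a a a a a a A A A B  =>  a a a a a a a A A B   (applied A -> a)
  Step 17: a a a a a a a A A B  =>  a a a a a a a a A B   (applied A -> a)
  Step 18: a a a a a a a a A B  =>  a a a a a a a a a B   (applied A -> a)
  Step 19: a a a a a a a a a B  =>  a a a a a a a a a b   (applied B -> b)
Final yield: a a a a a a a a a b
Total rewrite steps: 19

19


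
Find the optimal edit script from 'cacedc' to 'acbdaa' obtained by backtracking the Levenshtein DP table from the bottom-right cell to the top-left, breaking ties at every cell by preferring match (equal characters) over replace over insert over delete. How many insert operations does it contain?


Edit distance = 4. Backtracking from cell (6, 6) with preference match > replace > insert > delete,
then listing the resulting alignment 'cacedc' -> 'acbdaa' left to right:
  Step 1: delete 'c'
  Step 2: keep 'a'
  Step 3: keep 'c'
  Step 4: replace e->b
  Step 5: keep 'd'
  Step 6: insert 'a' [insertion #1]
  Step 7: replace c->a
Total insertions: 1

1


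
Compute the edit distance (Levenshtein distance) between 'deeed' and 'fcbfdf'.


Building DP table for s1='deeed' (len 5) and s2='fcbfdf' (len 6):
       f  c  b  f  d  f
    0  1  2  3  4  5  6
  d 1  1  2  3  4  4  5
  e 2  2  2  3  4  5  5
  e 3  3  3  3  4  5  6
  e 4  4  4  4  4  5  6
  d 5  5  5  5  5  4  5
Edit distance = dp[5][6] = 5

5


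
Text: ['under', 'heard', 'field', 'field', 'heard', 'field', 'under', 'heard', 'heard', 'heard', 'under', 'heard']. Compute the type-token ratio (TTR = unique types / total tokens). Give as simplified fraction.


Tokens: 12
Unique types: ('field', 'heard', 'under') = 3
TTR = 3/12
Simplify: divide both by 3 -> 1/4
TTR = 1/4

1/4


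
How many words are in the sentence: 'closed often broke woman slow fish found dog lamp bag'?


Counting words by splitting on spaces:
  Word 1: 'closed'
  Word 2: 'often'
  Word 3: 'broke'
  Word 4: 'woman'
  Word 5: 'slow'
  Word 6: 'fish'
  Word 7: 'found'
  Word 8: 'dog'
  Word 9: 'lamp'
  Word 10: 'bag'
Total words: 10

10


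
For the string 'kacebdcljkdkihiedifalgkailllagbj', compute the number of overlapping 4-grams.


String 'kacebdcljkdkihiedifalgkailllagbj' has length L = 32.
Number of overlapping n-grams = L - n + 1
Substituting: 32 - 4 + 1 = 29

29


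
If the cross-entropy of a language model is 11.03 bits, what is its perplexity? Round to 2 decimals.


Perplexity formula: PP = 2^H
H = 11.03
PP = 2^11.03
Decompose: 2^11.03 = 2^11 * 2^0.03
2^11 = 2048, 2^0.03 ~ 1.0210121
PP ~ 2048 * 1.0210121 = 2091.0327808
Rounded to 2 decimals: 2091.03

2091.03


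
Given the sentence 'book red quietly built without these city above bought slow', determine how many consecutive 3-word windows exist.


Word trigrams from [10] words:
  Trigram 1: (book red quietly)
  Trigram 2: (red quietly built)
  Trigram 3: (quietly built without)
  Trigram 4: (built without these)
  Trigram 5: (without these city)
  Trigram 6: (these city above)
  Trigram 7: (city above bought)
  Trigram 8: (above bought slow)
Total word trigrams: 10 - 2 = 8

8


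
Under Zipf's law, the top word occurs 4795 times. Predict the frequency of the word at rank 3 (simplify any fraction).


Zipf's law: freq(rank) = f1 / rank
f1 = 4795, rank = 3
freq = 4795 / 3
GCD(4795, 3) = 1
Simplified: 4795/3

4795/3


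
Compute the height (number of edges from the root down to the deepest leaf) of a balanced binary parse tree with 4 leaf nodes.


In a balanced binary tree with n leaves the deepest leaf is ceil(log2(n)) edges below the root.
log2(4) = 2.0000
ceil(2.0000) = 2
height (edges) = 2

2


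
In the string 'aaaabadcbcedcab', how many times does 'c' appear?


Scanning 'aaaabadcbcedcab' for 'c':
  Position 7: 'c' -> MATCH (count: 1)
  Position 9: 'c' -> MATCH (count: 2)
  Position 12: 'c' -> MATCH (count: 3)
Total occurrences of 'c': 3

3


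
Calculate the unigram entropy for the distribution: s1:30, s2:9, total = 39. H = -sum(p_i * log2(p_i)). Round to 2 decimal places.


Computing entropy H = -sum(p_i * log2(p_i)):
  s1: p = 30/39 = 0.7692, -p*log2(p) = 0.2912
  s2: p = 9/39 = 0.2308, -p*log2(p) = 0.4882
H = sum of terms = 0.7794
Rounded to 2 decimals: 0.78

0.78


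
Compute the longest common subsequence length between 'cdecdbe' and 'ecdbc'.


DP table for LCS of 'cdecdbe' and 'ecdbc':
       e  c  d  b  c
    0  0  0  0  0  0
  c 0  0  1  1  1  1
  d 0  0  1  2  2  2
  e 0  1  1  2  2  2
  c 0  1  2  2  2  3
  d 0  1  2  3  3  3
  b 0  1  2  3  4  4
  e 0  1  2  3  4  4
LCS: 'ecdb'
LCS length = 4

4


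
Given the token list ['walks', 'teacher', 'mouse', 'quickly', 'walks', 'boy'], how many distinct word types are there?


Listing all tokens and tracking unique types:
  Token 1: 'walks' -> NEW (unique so far: 1)
  Token 2: 'teacher' -> NEW (unique so far: 2)
  Token 3: 'mouse' -> NEW (unique so far: 3)
  Token 4: 'quickly' -> NEW (unique so far: 4)
  Token 5: 'walks' -> duplicate (unique so far: 4)
  Token 6: 'boy' -> NEW (unique so far: 5)
Unique types: ('boy', 'mouse', 'quickly', 'teacher', 'walks')
Vocabulary size: 5

5


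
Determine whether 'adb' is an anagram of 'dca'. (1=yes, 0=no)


Sort characters of 'adb': 'abd'
Sort characters of 'dca': 'acd'
Sorted forms differ -> they are NOT anagrams
Result: 0

0


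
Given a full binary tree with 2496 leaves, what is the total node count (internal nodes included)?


Leaf nodes (terminals): 2496
Internal nodes = n - 1 = 2496 - 1 = 2495
Total = leaves + internal = 2496 + 2495 = 4991

4991


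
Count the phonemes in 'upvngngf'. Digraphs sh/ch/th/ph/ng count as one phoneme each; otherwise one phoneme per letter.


Parsing 'upvngngf' greedily, digraphs first:
  'u' -> vowel phoneme (phonemes so far: 1)
  'p' -> consonant phoneme (phonemes so far: 2)
  'v' -> consonant phoneme (phonemes so far: 3)
  'ng' -> digraph (1 consonant phoneme) (phonemes so far: 4)
  'ng' -> digraph (1 consonant phoneme) (phonemes so far: 5)
  'f' -> consonant phoneme (phonemes so far: 6)
Total phonemes: 6

6


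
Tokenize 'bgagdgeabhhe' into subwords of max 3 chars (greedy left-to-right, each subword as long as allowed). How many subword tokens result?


'bgagdgeabhhe' has 12 characters.
Chunking with max size 3:
  Chunk 1: 'bga' (positions 0-2)
  Chunk 2: 'gdg' (positions 3-5)
  Chunk 3: 'eab' (positions 6-8)
  Chunk 4: 'hhe' (positions 9-11)
Total chunks: ceil(12 / 3) = 4

4


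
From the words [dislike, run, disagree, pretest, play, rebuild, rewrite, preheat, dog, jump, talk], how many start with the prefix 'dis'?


Checking each word for prefix 'dis':
  'dislike' -> YES, starts with 'dis' (count: 1)
  'run' -> no (count: 1)
  'disagree' -> YES, starts with 'dis' (count: 2)
  'pretest' -> no (count: 2)
  'play' -> no (count: 2)
  'rebuild' -> no (count: 2)
  'rewrite' -> no (count: 2)
  'preheat' -> no (count: 2)
  'dog' -> no (count: 2)
  'jump' -> no (count: 2)
  'talk' -> no (count: 2)
Total with prefix 'dis': 2

2


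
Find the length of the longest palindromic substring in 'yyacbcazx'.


Scanning 'yyacbcazx' for palindromic substrings.
Substring at positions 2-6: 'acbca'.
Check: reverse('acbca') = 'acbca' -> palindrome confirmed.
Neighbouring characters ('y' / 'z') break symmetry, so it cannot extend further.
No longer palindromic substring exists; longest length = 5

5


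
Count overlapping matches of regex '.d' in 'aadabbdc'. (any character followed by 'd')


Pattern: .d means any character followed by 'd'.
Scanning 'aadabbdc' position-by-position:
  Pos 0: window 'aa' -> no
  Pos 1: window 'ad' -> MATCH
  Pos 2: window 'da' -> no
  Pos 3: window 'ab' -> no
  Pos 4: window 'bb' -> no
  Pos 5: window 'bd' -> MATCH
  Pos 6: window 'dc' -> no
  Pos 7: window 'c' -> no
Total matches: 2

2


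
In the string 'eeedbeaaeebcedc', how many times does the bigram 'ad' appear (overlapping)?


Scanning 'eeedbeaaeebcedc' for bigram 'ad':
  Position 0: 'ee' -> no
  Position 1: 'ee' -> no
  Position 2: 'ed' -> no
  Position 3: 'db' -> no
  Position 4: 'be' -> no
  Position 5: 'ea' -> no
  Position 6: 'aa' -> no
  Position 7: 'ae' -> no
  Position 8: 'ee' -> no
  Position 9: 'eb' -> no
  Position 10: 'bc' -> no
  Position 11: 'ce' -> no
  Position 12: 'ed' -> no
  Position 13: 'dc' -> no
Total matches: 0

0


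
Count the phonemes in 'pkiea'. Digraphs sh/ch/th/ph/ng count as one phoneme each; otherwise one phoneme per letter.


Parsing 'pkiea' greedily, digraphs first:
  'p' -> consonant phoneme (phonemes so far: 1)
  'k' -> consonant phoneme (phonemes so far: 2)
  'i' -> vowel phoneme (phonemes so far: 3)
  'e' -> vowel phoneme (phonemes so far: 4)
  'a' -> vowel phoneme (phonemes so far: 5)
Total phonemes: 5

5


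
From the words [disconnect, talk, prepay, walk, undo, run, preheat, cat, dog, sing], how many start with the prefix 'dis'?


Checking each word for prefix 'dis':
  'disconnect' -> YES, starts with 'dis' (count: 1)
  'talk' -> no (count: 1)
  'prepay' -> no (count: 1)
  'walk' -> no (count: 1)
  'undo' -> no (count: 1)
  'run' -> no (count: 1)
  'preheat' -> no (count: 1)
  'cat' -> no (count: 1)
  'dog' -> no (count: 1)
  'sing' -> no (count: 1)
Total with prefix 'dis': 1

1


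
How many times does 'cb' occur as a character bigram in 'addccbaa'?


Scanning 'addccbaa' for bigram 'cb':
  Position 0: 'ad' -> no
  Position 1: 'dd' -> no
  Position 2: 'dc' -> no
  Position 3: 'cc' -> no
  Position 4: 'cb' -> MATCH
  Position 5: 'ba' -> no
  Position 6: 'aa' -> no
Total matches: 1

1


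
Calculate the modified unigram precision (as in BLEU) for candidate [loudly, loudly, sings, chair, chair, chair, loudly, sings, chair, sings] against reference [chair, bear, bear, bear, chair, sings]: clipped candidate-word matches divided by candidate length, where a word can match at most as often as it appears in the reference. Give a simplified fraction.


Reference word counts: {'bear': 3, 'chair': 2, 'sings': 1}
Checking each candidate word (with clipping):
  'loudly' -> not in reference -> no match (matches: 0)
  'loudly' -> not in reference -> no match (matches: 0)
  'sings' -> in reference (ref count 1, used 1/1) -> match (matches: 1)
  'chair' -> in reference (ref count 2, used 1/2) -> match (matches: 2)
  'chair' -> in reference (ref count 2, used 2/2) -> match (matches: 3)
  'chair' -> ref count 2 already used up (2/2) -> clipped, no match (matches: 3)
  'loudly' -> not in reference -> no match (matches: 3)
  'sings' -> ref count 1 already used up (1/1) -> clipped, no match (matches: 3)
  'chair' -> ref count 2 already used up (2/2) -> clipped, no match (matches: 3)
  'sings' -> ref count 1 already used up (1/1) -> clipped, no match (matches: 3)
Clipped matches: 3, Candidate length: 10
Precision = 3/10

3/10


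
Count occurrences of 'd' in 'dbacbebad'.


Scanning 'dbacbebad' for 'd':
  Position 0: 'd' -> MATCH (count: 1)
  Position 8: 'd' -> MATCH (count: 2)
Total occurrences of 'd': 2

2


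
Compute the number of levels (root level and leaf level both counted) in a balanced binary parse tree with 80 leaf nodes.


In a balanced binary tree with n leaves the deepest leaf is ceil(log2(n)) edges below the root,
so counting node levels inclusive of root and leaves gives ceil(log2(n)) + 1 levels.
log2(80) = 6.3219
ceil(6.3219) = 7
levels = 7 + 1 = 8

8


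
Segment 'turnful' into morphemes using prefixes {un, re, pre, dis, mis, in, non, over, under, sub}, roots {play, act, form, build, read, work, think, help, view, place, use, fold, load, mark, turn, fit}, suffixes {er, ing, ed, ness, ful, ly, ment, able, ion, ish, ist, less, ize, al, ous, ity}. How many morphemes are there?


Segmenting 'turnful' against the inventory:
  'turn' -> root (morpheme 1)
  'ful' -> suffix (morpheme 2)
Total morphemes: 2

2


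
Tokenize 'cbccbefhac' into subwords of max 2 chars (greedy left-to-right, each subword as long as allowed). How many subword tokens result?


'cbccbefhac' has 10 characters.
Chunking with max size 2:
  Chunk 1: 'cb' (positions 0-1)
  Chunk 2: 'cc' (positions 2-3)
  Chunk 3: 'be' (positions 4-5)
  Chunk 4: 'fh' (positions 6-7)
  Chunk 5: 'ac' (positions 8-9)
Total chunks: ceil(10 / 2) = 5

5


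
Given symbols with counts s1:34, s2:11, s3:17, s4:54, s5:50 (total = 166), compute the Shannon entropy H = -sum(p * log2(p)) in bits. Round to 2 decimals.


Computing entropy H = -sum(p_i * log2(p_i)):
  s1: p = 34/166 = 0.2048, -p*log2(p) = 0.4685
  s2: p = 11/166 = 0.0663, -p*log2(p) = 0.2595
  s3: p = 17/166 = 0.1024, -p*log2(p) = 0.3367
  s4: p = 54/166 = 0.3253, -p*log2(p) = 0.5270
  s5: p = 50/166 = 0.3012, -p*log2(p) = 0.5214
H = sum of terms = 2.1131
Rounded to 2 decimals: 2.11

2.11


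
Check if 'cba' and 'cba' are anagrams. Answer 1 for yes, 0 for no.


Sort characters of 'cba': 'abc'
Sort characters of 'cba': 'abc'
Sorted forms match -> they ARE anagrams
Result: 1

1


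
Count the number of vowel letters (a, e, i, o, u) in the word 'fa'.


Scanning each character of 'fa':
  Position 1: 'f' -> consonant (running count: 0)
  Position 2: 'a' -> vowel (running count: 1)
Total vowels: 1

1


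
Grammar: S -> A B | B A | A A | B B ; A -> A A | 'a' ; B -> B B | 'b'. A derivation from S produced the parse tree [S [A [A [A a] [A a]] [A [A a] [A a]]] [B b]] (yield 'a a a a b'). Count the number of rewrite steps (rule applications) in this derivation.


Every bracketed nonterminal node [X ...] in the tree is produced by exactly one rule application.
Reading the tree off as a leftmost derivation:
  Step 1: S  =>  A B   (applied S -> A B)
  Step 2: A B  =>  A A B   (applied A -> A A)
  Step 3: A A B  =>  A A A B   (applied A -> A A)
  Step 4: A A A B  =>  a A A B   (applied A -> a)
  Step 5: a A A B  =>  a a A B   (applied A -> a)
  Step 6: a a A B  =>  a a A A B   (applied A -> A A)
  Step 7: a a A A B  =>  a a a A B   (applied A -> a)
  Step 8: a a a A B  =>  a a a a B   (applied A -> a)
  Step 9: a a a a B  =>  a a a a b   (applied B -> b)
Final yield: a a a a b
Total rewrite steps: 9

9


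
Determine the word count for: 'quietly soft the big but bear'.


Counting words by splitting on spaces:
  Word 1: 'quietly'
  Word 2: 'soft'
  Word 3: 'the'
  Word 4: 'big'
  Word 5: 'but'
  Word 6: 'bear'
Total words: 6

6


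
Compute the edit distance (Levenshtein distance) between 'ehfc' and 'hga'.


Building DP table for s1='ehfc' (len 4) and s2='hga' (len 3):
       h  g  a
    0  1  2  3
  e 1  1  2  3
  h 2  1  2  3
  f 3  2  2  3
  c 4  3  3  3
Edit distance = dp[4][3] = 3

3


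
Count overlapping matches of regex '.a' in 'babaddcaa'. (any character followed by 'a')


Pattern: .a means any character followed by 'a'.
Scanning 'babaddcaa' position-by-position:
  Pos 0: window 'ba' -> MATCH
  Pos 1: window 'ab' -> no
  Pos 2: window 'ba' -> MATCH
  Pos 3: window 'ad' -> no
  Pos 4: window 'dd' -> no
  Pos 5: window 'dc' -> no
  Pos 6: window 'ca' -> MATCH
  Pos 7: window 'aa' -> MATCH
  Pos 8: window 'a' -> no
Total matches: 4

4


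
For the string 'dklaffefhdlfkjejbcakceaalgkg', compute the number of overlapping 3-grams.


String 'dklaffefhdlfkjejbcakceaalgkg' has length L = 28.
Number of overlapping n-grams = L - n + 1
Substituting: 28 - 3 + 1 = 26

26


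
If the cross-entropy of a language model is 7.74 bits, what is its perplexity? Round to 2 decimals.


Perplexity formula: PP = 2^H
H = 7.74
PP = 2^7.74
Decompose: 2^7.74 = 2^7 * 2^0.74
2^7 = 128, 2^0.74 ~ 1.6701758
PP ~ 128 * 1.6701758 = 213.7825024
Rounded to 2 decimals: 213.78

213.78
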